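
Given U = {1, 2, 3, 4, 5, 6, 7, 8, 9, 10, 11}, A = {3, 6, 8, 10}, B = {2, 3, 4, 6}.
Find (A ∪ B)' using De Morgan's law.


U = {1, 2, 3, 4, 5, 6, 7, 8, 9, 10, 11}
A = {3, 6, 8, 10}, B = {2, 3, 4, 6}
A ∪ B = {2, 3, 4, 6, 8, 10}
(A ∪ B)' = U \ (A ∪ B) = {1, 5, 7, 9, 11}
Verification via A' ∩ B': A' = {1, 2, 4, 5, 7, 9, 11}, B' = {1, 5, 7, 8, 9, 10, 11}
A' ∩ B' = {1, 5, 7, 9, 11} ✓

{1, 5, 7, 9, 11}


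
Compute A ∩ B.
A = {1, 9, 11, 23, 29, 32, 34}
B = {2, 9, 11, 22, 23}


Set A = {1, 9, 11, 23, 29, 32, 34}
Set B = {2, 9, 11, 22, 23}
A ∩ B includes only elements in both sets.
Check each element of A against B:
1 ✗, 9 ✓, 11 ✓, 23 ✓, 29 ✗, 32 ✗, 34 ✗
A ∩ B = {9, 11, 23}

{9, 11, 23}


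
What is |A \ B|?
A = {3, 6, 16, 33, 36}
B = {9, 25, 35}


Set A = {3, 6, 16, 33, 36}
Set B = {9, 25, 35}
A \ B = {3, 6, 16, 33, 36}
|A \ B| = 5

5


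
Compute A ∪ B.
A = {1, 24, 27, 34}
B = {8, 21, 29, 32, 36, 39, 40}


Set A = {1, 24, 27, 34}
Set B = {8, 21, 29, 32, 36, 39, 40}
A ∪ B includes all elements in either set.
Elements from A: {1, 24, 27, 34}
Elements from B not already included: {8, 21, 29, 32, 36, 39, 40}
A ∪ B = {1, 8, 21, 24, 27, 29, 32, 34, 36, 39, 40}

{1, 8, 21, 24, 27, 29, 32, 34, 36, 39, 40}


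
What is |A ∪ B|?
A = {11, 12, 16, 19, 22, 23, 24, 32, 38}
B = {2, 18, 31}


Set A = {11, 12, 16, 19, 22, 23, 24, 32, 38}, |A| = 9
Set B = {2, 18, 31}, |B| = 3
A ∩ B = {}, |A ∩ B| = 0
|A ∪ B| = |A| + |B| - |A ∩ B| = 9 + 3 - 0 = 12

12


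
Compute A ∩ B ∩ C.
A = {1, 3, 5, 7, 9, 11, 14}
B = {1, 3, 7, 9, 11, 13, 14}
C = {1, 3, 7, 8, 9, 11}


Set A = {1, 3, 5, 7, 9, 11, 14}
Set B = {1, 3, 7, 9, 11, 13, 14}
Set C = {1, 3, 7, 8, 9, 11}
First, A ∩ B = {1, 3, 7, 9, 11, 14}
Then, (A ∩ B) ∩ C = {1, 3, 7, 9, 11}

{1, 3, 7, 9, 11}


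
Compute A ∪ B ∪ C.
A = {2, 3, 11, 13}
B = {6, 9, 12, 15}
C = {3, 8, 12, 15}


Set A = {2, 3, 11, 13}
Set B = {6, 9, 12, 15}
Set C = {3, 8, 12, 15}
First, A ∪ B = {2, 3, 6, 9, 11, 12, 13, 15}
Then, (A ∪ B) ∪ C = {2, 3, 6, 8, 9, 11, 12, 13, 15}

{2, 3, 6, 8, 9, 11, 12, 13, 15}


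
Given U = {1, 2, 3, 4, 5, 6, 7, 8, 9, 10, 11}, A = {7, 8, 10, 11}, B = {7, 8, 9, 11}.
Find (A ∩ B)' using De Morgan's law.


U = {1, 2, 3, 4, 5, 6, 7, 8, 9, 10, 11}
A = {7, 8, 10, 11}, B = {7, 8, 9, 11}
A ∩ B = {7, 8, 11}
(A ∩ B)' = U \ (A ∩ B) = {1, 2, 3, 4, 5, 6, 9, 10}
Verification via A' ∪ B': A' = {1, 2, 3, 4, 5, 6, 9}, B' = {1, 2, 3, 4, 5, 6, 10}
A' ∪ B' = {1, 2, 3, 4, 5, 6, 9, 10} ✓

{1, 2, 3, 4, 5, 6, 9, 10}


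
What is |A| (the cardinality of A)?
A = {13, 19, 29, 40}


Set A = {13, 19, 29, 40}
Listing elements: 13, 19, 29, 40
Counting: 4 elements
|A| = 4

4


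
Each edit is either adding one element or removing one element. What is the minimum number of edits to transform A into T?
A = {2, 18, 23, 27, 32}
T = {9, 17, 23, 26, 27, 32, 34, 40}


Set A = {2, 18, 23, 27, 32}
Set T = {9, 17, 23, 26, 27, 32, 34, 40}
Elements to remove from A (in A, not in T): {2, 18} → 2 removals
Elements to add to A (in T, not in A): {9, 17, 26, 34, 40} → 5 additions
Total edits = 2 + 5 = 7

7


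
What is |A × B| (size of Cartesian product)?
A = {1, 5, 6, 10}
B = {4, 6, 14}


Set A = {1, 5, 6, 10} has 4 elements.
Set B = {4, 6, 14} has 3 elements.
|A × B| = |A| × |B| = 4 × 3 = 12

12


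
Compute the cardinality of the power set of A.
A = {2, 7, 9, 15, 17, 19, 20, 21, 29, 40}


Set A = {2, 7, 9, 15, 17, 19, 20, 21, 29, 40}
|A| = 10
The power set P(A) contains all subsets of A.
|P(A)| = 2^|A| = 2^10 = 1024

1024


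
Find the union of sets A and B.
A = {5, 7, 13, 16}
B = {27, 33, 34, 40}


Set A = {5, 7, 13, 16}
Set B = {27, 33, 34, 40}
A ∪ B includes all elements in either set.
Elements from A: {5, 7, 13, 16}
Elements from B not already included: {27, 33, 34, 40}
A ∪ B = {5, 7, 13, 16, 27, 33, 34, 40}

{5, 7, 13, 16, 27, 33, 34, 40}


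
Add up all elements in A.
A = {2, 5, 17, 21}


Set A = {2, 5, 17, 21}
Sum = 2 + 5 + 17 + 21 = 45

45


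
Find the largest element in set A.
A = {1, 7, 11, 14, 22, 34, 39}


Set A = {1, 7, 11, 14, 22, 34, 39}
Elements in ascending order: 1, 7, 11, 14, 22, 34, 39
The largest element is 39.

39


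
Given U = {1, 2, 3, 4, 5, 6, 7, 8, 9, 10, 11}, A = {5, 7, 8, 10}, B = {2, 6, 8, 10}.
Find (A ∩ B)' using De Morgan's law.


U = {1, 2, 3, 4, 5, 6, 7, 8, 9, 10, 11}
A = {5, 7, 8, 10}, B = {2, 6, 8, 10}
A ∩ B = {8, 10}
(A ∩ B)' = U \ (A ∩ B) = {1, 2, 3, 4, 5, 6, 7, 9, 11}
Verification via A' ∪ B': A' = {1, 2, 3, 4, 6, 9, 11}, B' = {1, 3, 4, 5, 7, 9, 11}
A' ∪ B' = {1, 2, 3, 4, 5, 6, 7, 9, 11} ✓

{1, 2, 3, 4, 5, 6, 7, 9, 11}


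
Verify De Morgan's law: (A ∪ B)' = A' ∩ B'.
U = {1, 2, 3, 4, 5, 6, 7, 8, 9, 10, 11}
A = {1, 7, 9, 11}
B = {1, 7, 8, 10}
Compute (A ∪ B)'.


U = {1, 2, 3, 4, 5, 6, 7, 8, 9, 10, 11}
A = {1, 7, 9, 11}, B = {1, 7, 8, 10}
A ∪ B = {1, 7, 8, 9, 10, 11}
(A ∪ B)' = U \ (A ∪ B) = {2, 3, 4, 5, 6}
Verification via A' ∩ B': A' = {2, 3, 4, 5, 6, 8, 10}, B' = {2, 3, 4, 5, 6, 9, 11}
A' ∩ B' = {2, 3, 4, 5, 6} ✓

{2, 3, 4, 5, 6}


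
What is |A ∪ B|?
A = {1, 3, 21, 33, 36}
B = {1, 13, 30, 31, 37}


Set A = {1, 3, 21, 33, 36}, |A| = 5
Set B = {1, 13, 30, 31, 37}, |B| = 5
A ∩ B = {1}, |A ∩ B| = 1
|A ∪ B| = |A| + |B| - |A ∩ B| = 5 + 5 - 1 = 9

9


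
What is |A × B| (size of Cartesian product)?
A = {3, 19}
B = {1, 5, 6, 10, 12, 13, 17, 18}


Set A = {3, 19} has 2 elements.
Set B = {1, 5, 6, 10, 12, 13, 17, 18} has 8 elements.
|A × B| = |A| × |B| = 2 × 8 = 16

16


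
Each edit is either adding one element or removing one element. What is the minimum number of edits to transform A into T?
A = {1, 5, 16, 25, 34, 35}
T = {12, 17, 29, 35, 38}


Set A = {1, 5, 16, 25, 34, 35}
Set T = {12, 17, 29, 35, 38}
Elements to remove from A (in A, not in T): {1, 5, 16, 25, 34} → 5 removals
Elements to add to A (in T, not in A): {12, 17, 29, 38} → 4 additions
Total edits = 5 + 4 = 9

9


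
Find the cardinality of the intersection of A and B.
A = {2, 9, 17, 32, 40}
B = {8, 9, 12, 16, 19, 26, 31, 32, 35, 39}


Set A = {2, 9, 17, 32, 40}
Set B = {8, 9, 12, 16, 19, 26, 31, 32, 35, 39}
A ∩ B = {9, 32}
|A ∩ B| = 2

2


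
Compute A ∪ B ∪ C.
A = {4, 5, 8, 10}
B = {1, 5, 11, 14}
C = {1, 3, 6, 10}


Set A = {4, 5, 8, 10}
Set B = {1, 5, 11, 14}
Set C = {1, 3, 6, 10}
First, A ∪ B = {1, 4, 5, 8, 10, 11, 14}
Then, (A ∪ B) ∪ C = {1, 3, 4, 5, 6, 8, 10, 11, 14}

{1, 3, 4, 5, 6, 8, 10, 11, 14}


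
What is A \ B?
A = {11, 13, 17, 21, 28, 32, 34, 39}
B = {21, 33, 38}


Set A = {11, 13, 17, 21, 28, 32, 34, 39}
Set B = {21, 33, 38}
A \ B includes elements in A that are not in B.
Check each element of A:
11 (not in B, keep), 13 (not in B, keep), 17 (not in B, keep), 21 (in B, remove), 28 (not in B, keep), 32 (not in B, keep), 34 (not in B, keep), 39 (not in B, keep)
A \ B = {11, 13, 17, 28, 32, 34, 39}

{11, 13, 17, 28, 32, 34, 39}


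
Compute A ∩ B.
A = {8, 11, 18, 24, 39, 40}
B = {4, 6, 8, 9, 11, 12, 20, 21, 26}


Set A = {8, 11, 18, 24, 39, 40}
Set B = {4, 6, 8, 9, 11, 12, 20, 21, 26}
A ∩ B includes only elements in both sets.
Check each element of A against B:
8 ✓, 11 ✓, 18 ✗, 24 ✗, 39 ✗, 40 ✗
A ∩ B = {8, 11}

{8, 11}


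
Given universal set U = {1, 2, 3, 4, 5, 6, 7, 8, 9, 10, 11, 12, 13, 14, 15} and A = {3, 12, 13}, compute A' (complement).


Universal set U = {1, 2, 3, 4, 5, 6, 7, 8, 9, 10, 11, 12, 13, 14, 15}
Set A = {3, 12, 13}
A' = U \ A = elements in U but not in A
Checking each element of U:
1 (not in A, include), 2 (not in A, include), 3 (in A, exclude), 4 (not in A, include), 5 (not in A, include), 6 (not in A, include), 7 (not in A, include), 8 (not in A, include), 9 (not in A, include), 10 (not in A, include), 11 (not in A, include), 12 (in A, exclude), 13 (in A, exclude), 14 (not in A, include), 15 (not in A, include)
A' = {1, 2, 4, 5, 6, 7, 8, 9, 10, 11, 14, 15}

{1, 2, 4, 5, 6, 7, 8, 9, 10, 11, 14, 15}


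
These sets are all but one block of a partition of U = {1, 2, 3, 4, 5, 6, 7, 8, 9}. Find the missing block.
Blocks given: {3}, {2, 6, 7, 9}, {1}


U = {1, 2, 3, 4, 5, 6, 7, 8, 9}
Shown blocks: {3}, {2, 6, 7, 9}, {1}
A partition's blocks are pairwise disjoint and cover U, so the missing block = U \ (union of shown blocks).
Union of shown blocks: {1, 2, 3, 6, 7, 9}
Missing block = U \ (union) = {4, 5, 8}

{4, 5, 8}


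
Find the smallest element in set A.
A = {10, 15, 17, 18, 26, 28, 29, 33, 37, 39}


Set A = {10, 15, 17, 18, 26, 28, 29, 33, 37, 39}
Elements in ascending order: 10, 15, 17, 18, 26, 28, 29, 33, 37, 39
The smallest element is 10.

10


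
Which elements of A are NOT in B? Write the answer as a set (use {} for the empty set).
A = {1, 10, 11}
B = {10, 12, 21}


Set A = {1, 10, 11}
Set B = {10, 12, 21}
Check each element of A against B:
1 ∉ B (include), 10 ∈ B, 11 ∉ B (include)
Elements of A not in B: {1, 11}

{1, 11}


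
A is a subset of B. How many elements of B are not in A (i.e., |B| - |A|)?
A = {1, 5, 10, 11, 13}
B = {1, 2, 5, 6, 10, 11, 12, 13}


Set A = {1, 5, 10, 11, 13}, |A| = 5
Set B = {1, 2, 5, 6, 10, 11, 12, 13}, |B| = 8
Since A ⊆ B: B \ A = {2, 6, 12}
|B| - |A| = 8 - 5 = 3

3


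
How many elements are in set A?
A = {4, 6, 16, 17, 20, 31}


Set A = {4, 6, 16, 17, 20, 31}
Listing elements: 4, 6, 16, 17, 20, 31
Counting: 6 elements
|A| = 6

6


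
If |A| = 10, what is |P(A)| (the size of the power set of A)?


The set has 10 elements.
The power set contains all possible subsets.
|P(A)| = 2^|A| = 2^10 = 1024

1024


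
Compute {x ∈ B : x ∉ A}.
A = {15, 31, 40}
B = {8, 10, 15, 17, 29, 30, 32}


Set A = {15, 31, 40}
Set B = {8, 10, 15, 17, 29, 30, 32}
Check each element of B against A:
8 ∉ A (include), 10 ∉ A (include), 15 ∈ A, 17 ∉ A (include), 29 ∉ A (include), 30 ∉ A (include), 32 ∉ A (include)
Elements of B not in A: {8, 10, 17, 29, 30, 32}

{8, 10, 17, 29, 30, 32}


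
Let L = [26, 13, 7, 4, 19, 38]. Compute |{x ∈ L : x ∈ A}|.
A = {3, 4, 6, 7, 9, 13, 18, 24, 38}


Set A = {3, 4, 6, 7, 9, 13, 18, 24, 38}
Candidates: [26, 13, 7, 4, 19, 38]
Check each candidate:
26 ∉ A, 13 ∈ A, 7 ∈ A, 4 ∈ A, 19 ∉ A, 38 ∈ A
Count of candidates in A: 4

4


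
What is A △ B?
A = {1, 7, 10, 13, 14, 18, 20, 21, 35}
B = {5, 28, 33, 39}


Set A = {1, 7, 10, 13, 14, 18, 20, 21, 35}
Set B = {5, 28, 33, 39}
A △ B = (A \ B) ∪ (B \ A)
Elements in A but not B: {1, 7, 10, 13, 14, 18, 20, 21, 35}
Elements in B but not A: {5, 28, 33, 39}
A △ B = {1, 5, 7, 10, 13, 14, 18, 20, 21, 28, 33, 35, 39}

{1, 5, 7, 10, 13, 14, 18, 20, 21, 28, 33, 35, 39}


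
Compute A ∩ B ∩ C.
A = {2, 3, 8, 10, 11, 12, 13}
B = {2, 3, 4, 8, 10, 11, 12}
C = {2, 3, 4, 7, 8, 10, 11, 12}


Set A = {2, 3, 8, 10, 11, 12, 13}
Set B = {2, 3, 4, 8, 10, 11, 12}
Set C = {2, 3, 4, 7, 8, 10, 11, 12}
First, A ∩ B = {2, 3, 8, 10, 11, 12}
Then, (A ∩ B) ∩ C = {2, 3, 8, 10, 11, 12}

{2, 3, 8, 10, 11, 12}


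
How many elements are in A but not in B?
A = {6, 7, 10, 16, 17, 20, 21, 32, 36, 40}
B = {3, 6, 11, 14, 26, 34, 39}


Set A = {6, 7, 10, 16, 17, 20, 21, 32, 36, 40}
Set B = {3, 6, 11, 14, 26, 34, 39}
A \ B = {7, 10, 16, 17, 20, 21, 32, 36, 40}
|A \ B| = 9

9


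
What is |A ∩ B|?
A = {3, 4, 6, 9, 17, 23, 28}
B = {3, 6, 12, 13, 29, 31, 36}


Set A = {3, 4, 6, 9, 17, 23, 28}
Set B = {3, 6, 12, 13, 29, 31, 36}
A ∩ B = {3, 6}
|A ∩ B| = 2

2


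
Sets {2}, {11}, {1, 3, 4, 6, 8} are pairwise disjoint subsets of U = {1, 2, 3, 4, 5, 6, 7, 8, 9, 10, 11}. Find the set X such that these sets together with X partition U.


U = {1, 2, 3, 4, 5, 6, 7, 8, 9, 10, 11}
Shown blocks: {2}, {11}, {1, 3, 4, 6, 8}
A partition's blocks are pairwise disjoint and cover U, so the missing block = U \ (union of shown blocks).
Union of shown blocks: {1, 2, 3, 4, 6, 8, 11}
Missing block = U \ (union) = {5, 7, 9, 10}

{5, 7, 9, 10}


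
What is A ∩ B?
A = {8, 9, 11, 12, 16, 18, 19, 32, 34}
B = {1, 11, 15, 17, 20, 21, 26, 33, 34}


Set A = {8, 9, 11, 12, 16, 18, 19, 32, 34}
Set B = {1, 11, 15, 17, 20, 21, 26, 33, 34}
A ∩ B includes only elements in both sets.
Check each element of A against B:
8 ✗, 9 ✗, 11 ✓, 12 ✗, 16 ✗, 18 ✗, 19 ✗, 32 ✗, 34 ✓
A ∩ B = {11, 34}

{11, 34}


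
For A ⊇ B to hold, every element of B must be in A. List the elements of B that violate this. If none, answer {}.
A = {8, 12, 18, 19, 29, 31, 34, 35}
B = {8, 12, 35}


Set A = {8, 12, 18, 19, 29, 31, 34, 35}
Set B = {8, 12, 35}
Check each element of B against A:
8 ∈ A, 12 ∈ A, 35 ∈ A
Elements of B not in A: {}

{}


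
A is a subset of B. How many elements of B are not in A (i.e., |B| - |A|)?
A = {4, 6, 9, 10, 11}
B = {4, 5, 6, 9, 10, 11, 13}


Set A = {4, 6, 9, 10, 11}, |A| = 5
Set B = {4, 5, 6, 9, 10, 11, 13}, |B| = 7
Since A ⊆ B: B \ A = {5, 13}
|B| - |A| = 7 - 5 = 2

2


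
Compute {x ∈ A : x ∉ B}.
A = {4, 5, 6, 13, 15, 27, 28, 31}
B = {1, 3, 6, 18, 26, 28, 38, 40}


Set A = {4, 5, 6, 13, 15, 27, 28, 31}
Set B = {1, 3, 6, 18, 26, 28, 38, 40}
Check each element of A against B:
4 ∉ B (include), 5 ∉ B (include), 6 ∈ B, 13 ∉ B (include), 15 ∉ B (include), 27 ∉ B (include), 28 ∈ B, 31 ∉ B (include)
Elements of A not in B: {4, 5, 13, 15, 27, 31}

{4, 5, 13, 15, 27, 31}


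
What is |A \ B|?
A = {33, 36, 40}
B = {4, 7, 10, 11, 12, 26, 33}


Set A = {33, 36, 40}
Set B = {4, 7, 10, 11, 12, 26, 33}
A \ B = {36, 40}
|A \ B| = 2

2


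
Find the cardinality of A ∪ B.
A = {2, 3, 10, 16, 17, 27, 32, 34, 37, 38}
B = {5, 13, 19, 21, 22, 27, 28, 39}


Set A = {2, 3, 10, 16, 17, 27, 32, 34, 37, 38}, |A| = 10
Set B = {5, 13, 19, 21, 22, 27, 28, 39}, |B| = 8
A ∩ B = {27}, |A ∩ B| = 1
|A ∪ B| = |A| + |B| - |A ∩ B| = 10 + 8 - 1 = 17

17


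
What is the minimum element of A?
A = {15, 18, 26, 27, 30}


Set A = {15, 18, 26, 27, 30}
Elements in ascending order: 15, 18, 26, 27, 30
The smallest element is 15.

15


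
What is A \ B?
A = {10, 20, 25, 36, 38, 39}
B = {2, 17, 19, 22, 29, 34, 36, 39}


Set A = {10, 20, 25, 36, 38, 39}
Set B = {2, 17, 19, 22, 29, 34, 36, 39}
A \ B includes elements in A that are not in B.
Check each element of A:
10 (not in B, keep), 20 (not in B, keep), 25 (not in B, keep), 36 (in B, remove), 38 (not in B, keep), 39 (in B, remove)
A \ B = {10, 20, 25, 38}

{10, 20, 25, 38}


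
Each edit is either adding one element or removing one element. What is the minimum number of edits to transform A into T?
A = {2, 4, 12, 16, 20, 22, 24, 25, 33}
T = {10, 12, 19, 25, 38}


Set A = {2, 4, 12, 16, 20, 22, 24, 25, 33}
Set T = {10, 12, 19, 25, 38}
Elements to remove from A (in A, not in T): {2, 4, 16, 20, 22, 24, 33} → 7 removals
Elements to add to A (in T, not in A): {10, 19, 38} → 3 additions
Total edits = 7 + 3 = 10

10


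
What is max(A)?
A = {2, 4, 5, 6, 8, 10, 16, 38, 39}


Set A = {2, 4, 5, 6, 8, 10, 16, 38, 39}
Elements in ascending order: 2, 4, 5, 6, 8, 10, 16, 38, 39
The largest element is 39.

39


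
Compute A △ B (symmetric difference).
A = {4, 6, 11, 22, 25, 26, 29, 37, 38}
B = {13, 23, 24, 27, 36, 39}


Set A = {4, 6, 11, 22, 25, 26, 29, 37, 38}
Set B = {13, 23, 24, 27, 36, 39}
A △ B = (A \ B) ∪ (B \ A)
Elements in A but not B: {4, 6, 11, 22, 25, 26, 29, 37, 38}
Elements in B but not A: {13, 23, 24, 27, 36, 39}
A △ B = {4, 6, 11, 13, 22, 23, 24, 25, 26, 27, 29, 36, 37, 38, 39}

{4, 6, 11, 13, 22, 23, 24, 25, 26, 27, 29, 36, 37, 38, 39}


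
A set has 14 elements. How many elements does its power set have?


The set has 14 elements.
The power set contains all possible subsets.
|P(A)| = 2^|A| = 2^14 = 16384

16384


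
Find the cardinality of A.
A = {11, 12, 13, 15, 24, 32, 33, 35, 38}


Set A = {11, 12, 13, 15, 24, 32, 33, 35, 38}
Listing elements: 11, 12, 13, 15, 24, 32, 33, 35, 38
Counting: 9 elements
|A| = 9

9


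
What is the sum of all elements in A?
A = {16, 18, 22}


Set A = {16, 18, 22}
Sum = 16 + 18 + 22 = 56

56


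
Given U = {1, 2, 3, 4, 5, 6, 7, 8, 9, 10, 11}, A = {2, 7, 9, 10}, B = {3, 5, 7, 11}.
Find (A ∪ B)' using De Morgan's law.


U = {1, 2, 3, 4, 5, 6, 7, 8, 9, 10, 11}
A = {2, 7, 9, 10}, B = {3, 5, 7, 11}
A ∪ B = {2, 3, 5, 7, 9, 10, 11}
(A ∪ B)' = U \ (A ∪ B) = {1, 4, 6, 8}
Verification via A' ∩ B': A' = {1, 3, 4, 5, 6, 8, 11}, B' = {1, 2, 4, 6, 8, 9, 10}
A' ∩ B' = {1, 4, 6, 8} ✓

{1, 4, 6, 8}


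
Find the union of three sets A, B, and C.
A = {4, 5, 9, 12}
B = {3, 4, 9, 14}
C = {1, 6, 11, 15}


Set A = {4, 5, 9, 12}
Set B = {3, 4, 9, 14}
Set C = {1, 6, 11, 15}
First, A ∪ B = {3, 4, 5, 9, 12, 14}
Then, (A ∪ B) ∪ C = {1, 3, 4, 5, 6, 9, 11, 12, 14, 15}

{1, 3, 4, 5, 6, 9, 11, 12, 14, 15}


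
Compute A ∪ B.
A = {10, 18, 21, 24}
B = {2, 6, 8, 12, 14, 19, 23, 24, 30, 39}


Set A = {10, 18, 21, 24}
Set B = {2, 6, 8, 12, 14, 19, 23, 24, 30, 39}
A ∪ B includes all elements in either set.
Elements from A: {10, 18, 21, 24}
Elements from B not already included: {2, 6, 8, 12, 14, 19, 23, 30, 39}
A ∪ B = {2, 6, 8, 10, 12, 14, 18, 19, 21, 23, 24, 30, 39}

{2, 6, 8, 10, 12, 14, 18, 19, 21, 23, 24, 30, 39}


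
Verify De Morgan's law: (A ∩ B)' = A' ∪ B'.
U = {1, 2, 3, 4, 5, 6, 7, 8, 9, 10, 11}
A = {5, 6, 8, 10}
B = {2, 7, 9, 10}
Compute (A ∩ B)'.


U = {1, 2, 3, 4, 5, 6, 7, 8, 9, 10, 11}
A = {5, 6, 8, 10}, B = {2, 7, 9, 10}
A ∩ B = {10}
(A ∩ B)' = U \ (A ∩ B) = {1, 2, 3, 4, 5, 6, 7, 8, 9, 11}
Verification via A' ∪ B': A' = {1, 2, 3, 4, 7, 9, 11}, B' = {1, 3, 4, 5, 6, 8, 11}
A' ∪ B' = {1, 2, 3, 4, 5, 6, 7, 8, 9, 11} ✓

{1, 2, 3, 4, 5, 6, 7, 8, 9, 11}


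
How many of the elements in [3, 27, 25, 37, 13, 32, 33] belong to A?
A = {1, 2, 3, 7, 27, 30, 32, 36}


Set A = {1, 2, 3, 7, 27, 30, 32, 36}
Candidates: [3, 27, 25, 37, 13, 32, 33]
Check each candidate:
3 ∈ A, 27 ∈ A, 25 ∉ A, 37 ∉ A, 13 ∉ A, 32 ∈ A, 33 ∉ A
Count of candidates in A: 3

3


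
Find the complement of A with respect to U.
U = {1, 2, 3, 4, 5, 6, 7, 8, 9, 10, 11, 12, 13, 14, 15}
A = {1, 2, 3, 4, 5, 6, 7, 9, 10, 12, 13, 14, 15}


Universal set U = {1, 2, 3, 4, 5, 6, 7, 8, 9, 10, 11, 12, 13, 14, 15}
Set A = {1, 2, 3, 4, 5, 6, 7, 9, 10, 12, 13, 14, 15}
A' = U \ A = elements in U but not in A
Checking each element of U:
1 (in A, exclude), 2 (in A, exclude), 3 (in A, exclude), 4 (in A, exclude), 5 (in A, exclude), 6 (in A, exclude), 7 (in A, exclude), 8 (not in A, include), 9 (in A, exclude), 10 (in A, exclude), 11 (not in A, include), 12 (in A, exclude), 13 (in A, exclude), 14 (in A, exclude), 15 (in A, exclude)
A' = {8, 11}

{8, 11}


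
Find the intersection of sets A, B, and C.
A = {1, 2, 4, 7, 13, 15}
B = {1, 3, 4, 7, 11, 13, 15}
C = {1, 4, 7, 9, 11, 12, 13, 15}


Set A = {1, 2, 4, 7, 13, 15}
Set B = {1, 3, 4, 7, 11, 13, 15}
Set C = {1, 4, 7, 9, 11, 12, 13, 15}
First, A ∩ B = {1, 4, 7, 13, 15}
Then, (A ∩ B) ∩ C = {1, 4, 7, 13, 15}

{1, 4, 7, 13, 15}


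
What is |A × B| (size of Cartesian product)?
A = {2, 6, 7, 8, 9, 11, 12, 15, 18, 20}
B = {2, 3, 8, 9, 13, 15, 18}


Set A = {2, 6, 7, 8, 9, 11, 12, 15, 18, 20} has 10 elements.
Set B = {2, 3, 8, 9, 13, 15, 18} has 7 elements.
|A × B| = |A| × |B| = 10 × 7 = 70

70


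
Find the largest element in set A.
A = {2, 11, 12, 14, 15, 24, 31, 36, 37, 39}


Set A = {2, 11, 12, 14, 15, 24, 31, 36, 37, 39}
Elements in ascending order: 2, 11, 12, 14, 15, 24, 31, 36, 37, 39
The largest element is 39.

39


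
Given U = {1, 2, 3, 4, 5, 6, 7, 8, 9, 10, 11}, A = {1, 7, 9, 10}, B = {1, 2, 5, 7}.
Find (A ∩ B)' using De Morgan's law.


U = {1, 2, 3, 4, 5, 6, 7, 8, 9, 10, 11}
A = {1, 7, 9, 10}, B = {1, 2, 5, 7}
A ∩ B = {1, 7}
(A ∩ B)' = U \ (A ∩ B) = {2, 3, 4, 5, 6, 8, 9, 10, 11}
Verification via A' ∪ B': A' = {2, 3, 4, 5, 6, 8, 11}, B' = {3, 4, 6, 8, 9, 10, 11}
A' ∪ B' = {2, 3, 4, 5, 6, 8, 9, 10, 11} ✓

{2, 3, 4, 5, 6, 8, 9, 10, 11}


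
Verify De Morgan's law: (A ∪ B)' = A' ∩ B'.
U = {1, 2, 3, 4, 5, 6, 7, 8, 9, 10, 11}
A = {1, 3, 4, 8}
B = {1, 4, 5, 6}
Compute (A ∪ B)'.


U = {1, 2, 3, 4, 5, 6, 7, 8, 9, 10, 11}
A = {1, 3, 4, 8}, B = {1, 4, 5, 6}
A ∪ B = {1, 3, 4, 5, 6, 8}
(A ∪ B)' = U \ (A ∪ B) = {2, 7, 9, 10, 11}
Verification via A' ∩ B': A' = {2, 5, 6, 7, 9, 10, 11}, B' = {2, 3, 7, 8, 9, 10, 11}
A' ∩ B' = {2, 7, 9, 10, 11} ✓

{2, 7, 9, 10, 11}


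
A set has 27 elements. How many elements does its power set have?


The set has 27 elements.
The power set contains all possible subsets.
|P(A)| = 2^|A| = 2^27 = 134217728

134217728


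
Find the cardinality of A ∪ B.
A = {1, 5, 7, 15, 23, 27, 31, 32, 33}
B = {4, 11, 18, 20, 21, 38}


Set A = {1, 5, 7, 15, 23, 27, 31, 32, 33}, |A| = 9
Set B = {4, 11, 18, 20, 21, 38}, |B| = 6
A ∩ B = {}, |A ∩ B| = 0
|A ∪ B| = |A| + |B| - |A ∩ B| = 9 + 6 - 0 = 15

15


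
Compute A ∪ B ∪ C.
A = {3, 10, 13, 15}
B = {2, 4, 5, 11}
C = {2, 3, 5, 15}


Set A = {3, 10, 13, 15}
Set B = {2, 4, 5, 11}
Set C = {2, 3, 5, 15}
First, A ∪ B = {2, 3, 4, 5, 10, 11, 13, 15}
Then, (A ∪ B) ∪ C = {2, 3, 4, 5, 10, 11, 13, 15}

{2, 3, 4, 5, 10, 11, 13, 15}


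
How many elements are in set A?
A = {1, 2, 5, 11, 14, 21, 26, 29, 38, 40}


Set A = {1, 2, 5, 11, 14, 21, 26, 29, 38, 40}
Listing elements: 1, 2, 5, 11, 14, 21, 26, 29, 38, 40
Counting: 10 elements
|A| = 10

10


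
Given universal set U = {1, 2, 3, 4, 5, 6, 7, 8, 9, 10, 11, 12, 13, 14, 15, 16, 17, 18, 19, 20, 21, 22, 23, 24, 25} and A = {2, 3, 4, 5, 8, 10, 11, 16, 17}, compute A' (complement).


Universal set U = {1, 2, 3, 4, 5, 6, 7, 8, 9, 10, 11, 12, 13, 14, 15, 16, 17, 18, 19, 20, 21, 22, 23, 24, 25}
Set A = {2, 3, 4, 5, 8, 10, 11, 16, 17}
A' = U \ A = elements in U but not in A
Checking each element of U:
1 (not in A, include), 2 (in A, exclude), 3 (in A, exclude), 4 (in A, exclude), 5 (in A, exclude), 6 (not in A, include), 7 (not in A, include), 8 (in A, exclude), 9 (not in A, include), 10 (in A, exclude), 11 (in A, exclude), 12 (not in A, include), 13 (not in A, include), 14 (not in A, include), 15 (not in A, include), 16 (in A, exclude), 17 (in A, exclude), 18 (not in A, include), 19 (not in A, include), 20 (not in A, include), 21 (not in A, include), 22 (not in A, include), 23 (not in A, include), 24 (not in A, include), 25 (not in A, include)
A' = {1, 6, 7, 9, 12, 13, 14, 15, 18, 19, 20, 21, 22, 23, 24, 25}

{1, 6, 7, 9, 12, 13, 14, 15, 18, 19, 20, 21, 22, 23, 24, 25}


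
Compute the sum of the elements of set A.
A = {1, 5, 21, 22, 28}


Set A = {1, 5, 21, 22, 28}
Sum = 1 + 5 + 21 + 22 + 28 = 77

77


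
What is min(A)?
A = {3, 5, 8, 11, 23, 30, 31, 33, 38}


Set A = {3, 5, 8, 11, 23, 30, 31, 33, 38}
Elements in ascending order: 3, 5, 8, 11, 23, 30, 31, 33, 38
The smallest element is 3.

3


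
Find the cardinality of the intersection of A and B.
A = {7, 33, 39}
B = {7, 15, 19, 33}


Set A = {7, 33, 39}
Set B = {7, 15, 19, 33}
A ∩ B = {7, 33}
|A ∩ B| = 2

2


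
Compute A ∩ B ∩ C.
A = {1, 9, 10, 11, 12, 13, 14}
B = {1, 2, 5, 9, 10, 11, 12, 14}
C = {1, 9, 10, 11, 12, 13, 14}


Set A = {1, 9, 10, 11, 12, 13, 14}
Set B = {1, 2, 5, 9, 10, 11, 12, 14}
Set C = {1, 9, 10, 11, 12, 13, 14}
First, A ∩ B = {1, 9, 10, 11, 12, 14}
Then, (A ∩ B) ∩ C = {1, 9, 10, 11, 12, 14}

{1, 9, 10, 11, 12, 14}


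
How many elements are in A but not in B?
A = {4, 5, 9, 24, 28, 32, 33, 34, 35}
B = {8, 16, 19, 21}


Set A = {4, 5, 9, 24, 28, 32, 33, 34, 35}
Set B = {8, 16, 19, 21}
A \ B = {4, 5, 9, 24, 28, 32, 33, 34, 35}
|A \ B| = 9

9


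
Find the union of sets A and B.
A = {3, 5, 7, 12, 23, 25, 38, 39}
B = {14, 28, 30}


Set A = {3, 5, 7, 12, 23, 25, 38, 39}
Set B = {14, 28, 30}
A ∪ B includes all elements in either set.
Elements from A: {3, 5, 7, 12, 23, 25, 38, 39}
Elements from B not already included: {14, 28, 30}
A ∪ B = {3, 5, 7, 12, 14, 23, 25, 28, 30, 38, 39}

{3, 5, 7, 12, 14, 23, 25, 28, 30, 38, 39}


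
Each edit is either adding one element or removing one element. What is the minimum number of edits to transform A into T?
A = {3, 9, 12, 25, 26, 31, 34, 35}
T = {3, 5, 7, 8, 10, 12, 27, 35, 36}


Set A = {3, 9, 12, 25, 26, 31, 34, 35}
Set T = {3, 5, 7, 8, 10, 12, 27, 35, 36}
Elements to remove from A (in A, not in T): {9, 25, 26, 31, 34} → 5 removals
Elements to add to A (in T, not in A): {5, 7, 8, 10, 27, 36} → 6 additions
Total edits = 5 + 6 = 11

11


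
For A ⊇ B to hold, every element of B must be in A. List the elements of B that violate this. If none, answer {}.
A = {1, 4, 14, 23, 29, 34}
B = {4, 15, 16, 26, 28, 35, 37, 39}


Set A = {1, 4, 14, 23, 29, 34}
Set B = {4, 15, 16, 26, 28, 35, 37, 39}
Check each element of B against A:
4 ∈ A, 15 ∉ A (include), 16 ∉ A (include), 26 ∉ A (include), 28 ∉ A (include), 35 ∉ A (include), 37 ∉ A (include), 39 ∉ A (include)
Elements of B not in A: {15, 16, 26, 28, 35, 37, 39}

{15, 16, 26, 28, 35, 37, 39}


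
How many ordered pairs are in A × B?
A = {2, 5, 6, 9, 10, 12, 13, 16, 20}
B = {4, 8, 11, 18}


Set A = {2, 5, 6, 9, 10, 12, 13, 16, 20} has 9 elements.
Set B = {4, 8, 11, 18} has 4 elements.
|A × B| = |A| × |B| = 9 × 4 = 36

36


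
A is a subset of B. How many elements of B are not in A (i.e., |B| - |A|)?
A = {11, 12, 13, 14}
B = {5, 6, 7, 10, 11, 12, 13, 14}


Set A = {11, 12, 13, 14}, |A| = 4
Set B = {5, 6, 7, 10, 11, 12, 13, 14}, |B| = 8
Since A ⊆ B: B \ A = {5, 6, 7, 10}
|B| - |A| = 8 - 4 = 4

4


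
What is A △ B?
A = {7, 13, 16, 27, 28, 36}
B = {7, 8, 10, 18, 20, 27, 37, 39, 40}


Set A = {7, 13, 16, 27, 28, 36}
Set B = {7, 8, 10, 18, 20, 27, 37, 39, 40}
A △ B = (A \ B) ∪ (B \ A)
Elements in A but not B: {13, 16, 28, 36}
Elements in B but not A: {8, 10, 18, 20, 37, 39, 40}
A △ B = {8, 10, 13, 16, 18, 20, 28, 36, 37, 39, 40}

{8, 10, 13, 16, 18, 20, 28, 36, 37, 39, 40}


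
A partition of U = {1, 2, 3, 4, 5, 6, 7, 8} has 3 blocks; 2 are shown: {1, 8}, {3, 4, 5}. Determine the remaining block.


U = {1, 2, 3, 4, 5, 6, 7, 8}
Shown blocks: {1, 8}, {3, 4, 5}
A partition's blocks are pairwise disjoint and cover U, so the missing block = U \ (union of shown blocks).
Union of shown blocks: {1, 3, 4, 5, 8}
Missing block = U \ (union) = {2, 6, 7}

{2, 6, 7}


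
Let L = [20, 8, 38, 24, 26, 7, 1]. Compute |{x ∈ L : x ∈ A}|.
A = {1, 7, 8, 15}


Set A = {1, 7, 8, 15}
Candidates: [20, 8, 38, 24, 26, 7, 1]
Check each candidate:
20 ∉ A, 8 ∈ A, 38 ∉ A, 24 ∉ A, 26 ∉ A, 7 ∈ A, 1 ∈ A
Count of candidates in A: 3

3


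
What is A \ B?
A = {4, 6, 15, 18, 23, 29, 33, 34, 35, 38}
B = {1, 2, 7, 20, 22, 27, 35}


Set A = {4, 6, 15, 18, 23, 29, 33, 34, 35, 38}
Set B = {1, 2, 7, 20, 22, 27, 35}
A \ B includes elements in A that are not in B.
Check each element of A:
4 (not in B, keep), 6 (not in B, keep), 15 (not in B, keep), 18 (not in B, keep), 23 (not in B, keep), 29 (not in B, keep), 33 (not in B, keep), 34 (not in B, keep), 35 (in B, remove), 38 (not in B, keep)
A \ B = {4, 6, 15, 18, 23, 29, 33, 34, 38}

{4, 6, 15, 18, 23, 29, 33, 34, 38}


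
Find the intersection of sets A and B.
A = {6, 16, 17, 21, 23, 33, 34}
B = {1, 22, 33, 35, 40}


Set A = {6, 16, 17, 21, 23, 33, 34}
Set B = {1, 22, 33, 35, 40}
A ∩ B includes only elements in both sets.
Check each element of A against B:
6 ✗, 16 ✗, 17 ✗, 21 ✗, 23 ✗, 33 ✓, 34 ✗
A ∩ B = {33}

{33}


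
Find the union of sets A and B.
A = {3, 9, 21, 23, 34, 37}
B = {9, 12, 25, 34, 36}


Set A = {3, 9, 21, 23, 34, 37}
Set B = {9, 12, 25, 34, 36}
A ∪ B includes all elements in either set.
Elements from A: {3, 9, 21, 23, 34, 37}
Elements from B not already included: {12, 25, 36}
A ∪ B = {3, 9, 12, 21, 23, 25, 34, 36, 37}

{3, 9, 12, 21, 23, 25, 34, 36, 37}


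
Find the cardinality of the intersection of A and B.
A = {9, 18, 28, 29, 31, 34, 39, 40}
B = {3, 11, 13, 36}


Set A = {9, 18, 28, 29, 31, 34, 39, 40}
Set B = {3, 11, 13, 36}
A ∩ B = {}
|A ∩ B| = 0

0


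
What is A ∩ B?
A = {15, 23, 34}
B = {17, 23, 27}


Set A = {15, 23, 34}
Set B = {17, 23, 27}
A ∩ B includes only elements in both sets.
Check each element of A against B:
15 ✗, 23 ✓, 34 ✗
A ∩ B = {23}

{23}


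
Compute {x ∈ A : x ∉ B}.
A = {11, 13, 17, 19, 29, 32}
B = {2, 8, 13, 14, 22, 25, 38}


Set A = {11, 13, 17, 19, 29, 32}
Set B = {2, 8, 13, 14, 22, 25, 38}
Check each element of A against B:
11 ∉ B (include), 13 ∈ B, 17 ∉ B (include), 19 ∉ B (include), 29 ∉ B (include), 32 ∉ B (include)
Elements of A not in B: {11, 17, 19, 29, 32}

{11, 17, 19, 29, 32}


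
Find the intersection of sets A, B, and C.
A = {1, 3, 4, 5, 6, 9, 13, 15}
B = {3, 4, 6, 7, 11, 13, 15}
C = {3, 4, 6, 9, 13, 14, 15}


Set A = {1, 3, 4, 5, 6, 9, 13, 15}
Set B = {3, 4, 6, 7, 11, 13, 15}
Set C = {3, 4, 6, 9, 13, 14, 15}
First, A ∩ B = {3, 4, 6, 13, 15}
Then, (A ∩ B) ∩ C = {3, 4, 6, 13, 15}

{3, 4, 6, 13, 15}


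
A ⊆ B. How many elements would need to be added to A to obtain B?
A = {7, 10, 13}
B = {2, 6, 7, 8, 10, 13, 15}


Set A = {7, 10, 13}, |A| = 3
Set B = {2, 6, 7, 8, 10, 13, 15}, |B| = 7
Since A ⊆ B: B \ A = {2, 6, 8, 15}
|B| - |A| = 7 - 3 = 4

4


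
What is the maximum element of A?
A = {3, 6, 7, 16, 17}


Set A = {3, 6, 7, 16, 17}
Elements in ascending order: 3, 6, 7, 16, 17
The largest element is 17.

17


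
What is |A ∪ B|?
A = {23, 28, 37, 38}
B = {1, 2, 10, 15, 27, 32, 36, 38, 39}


Set A = {23, 28, 37, 38}, |A| = 4
Set B = {1, 2, 10, 15, 27, 32, 36, 38, 39}, |B| = 9
A ∩ B = {38}, |A ∩ B| = 1
|A ∪ B| = |A| + |B| - |A ∩ B| = 4 + 9 - 1 = 12

12


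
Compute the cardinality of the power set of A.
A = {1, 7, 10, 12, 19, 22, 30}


Set A = {1, 7, 10, 12, 19, 22, 30}
|A| = 7
The power set P(A) contains all subsets of A.
|P(A)| = 2^|A| = 2^7 = 128

128


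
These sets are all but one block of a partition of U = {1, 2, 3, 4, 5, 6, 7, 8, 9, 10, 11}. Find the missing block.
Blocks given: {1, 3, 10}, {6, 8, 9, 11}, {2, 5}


U = {1, 2, 3, 4, 5, 6, 7, 8, 9, 10, 11}
Shown blocks: {1, 3, 10}, {6, 8, 9, 11}, {2, 5}
A partition's blocks are pairwise disjoint and cover U, so the missing block = U \ (union of shown blocks).
Union of shown blocks: {1, 2, 3, 5, 6, 8, 9, 10, 11}
Missing block = U \ (union) = {4, 7}

{4, 7}


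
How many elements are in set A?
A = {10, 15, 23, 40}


Set A = {10, 15, 23, 40}
Listing elements: 10, 15, 23, 40
Counting: 4 elements
|A| = 4

4


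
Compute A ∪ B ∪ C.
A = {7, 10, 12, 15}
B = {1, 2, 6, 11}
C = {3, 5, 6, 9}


Set A = {7, 10, 12, 15}
Set B = {1, 2, 6, 11}
Set C = {3, 5, 6, 9}
First, A ∪ B = {1, 2, 6, 7, 10, 11, 12, 15}
Then, (A ∪ B) ∪ C = {1, 2, 3, 5, 6, 7, 9, 10, 11, 12, 15}

{1, 2, 3, 5, 6, 7, 9, 10, 11, 12, 15}


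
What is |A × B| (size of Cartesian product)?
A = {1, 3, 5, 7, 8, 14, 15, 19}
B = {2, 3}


Set A = {1, 3, 5, 7, 8, 14, 15, 19} has 8 elements.
Set B = {2, 3} has 2 elements.
|A × B| = |A| × |B| = 8 × 2 = 16

16


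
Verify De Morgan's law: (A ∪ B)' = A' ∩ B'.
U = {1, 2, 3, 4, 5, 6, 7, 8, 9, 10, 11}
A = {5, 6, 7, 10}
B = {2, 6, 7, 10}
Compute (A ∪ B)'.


U = {1, 2, 3, 4, 5, 6, 7, 8, 9, 10, 11}
A = {5, 6, 7, 10}, B = {2, 6, 7, 10}
A ∪ B = {2, 5, 6, 7, 10}
(A ∪ B)' = U \ (A ∪ B) = {1, 3, 4, 8, 9, 11}
Verification via A' ∩ B': A' = {1, 2, 3, 4, 8, 9, 11}, B' = {1, 3, 4, 5, 8, 9, 11}
A' ∩ B' = {1, 3, 4, 8, 9, 11} ✓

{1, 3, 4, 8, 9, 11}


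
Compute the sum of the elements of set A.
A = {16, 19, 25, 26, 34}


Set A = {16, 19, 25, 26, 34}
Sum = 16 + 19 + 25 + 26 + 34 = 120

120


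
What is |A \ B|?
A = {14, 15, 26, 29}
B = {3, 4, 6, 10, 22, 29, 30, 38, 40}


Set A = {14, 15, 26, 29}
Set B = {3, 4, 6, 10, 22, 29, 30, 38, 40}
A \ B = {14, 15, 26}
|A \ B| = 3

3


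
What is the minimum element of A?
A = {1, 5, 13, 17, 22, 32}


Set A = {1, 5, 13, 17, 22, 32}
Elements in ascending order: 1, 5, 13, 17, 22, 32
The smallest element is 1.

1


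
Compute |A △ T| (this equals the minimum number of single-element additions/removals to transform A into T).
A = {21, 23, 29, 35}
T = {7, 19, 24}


Set A = {21, 23, 29, 35}
Set T = {7, 19, 24}
Elements to remove from A (in A, not in T): {21, 23, 29, 35} → 4 removals
Elements to add to A (in T, not in A): {7, 19, 24} → 3 additions
Total edits = 4 + 3 = 7

7


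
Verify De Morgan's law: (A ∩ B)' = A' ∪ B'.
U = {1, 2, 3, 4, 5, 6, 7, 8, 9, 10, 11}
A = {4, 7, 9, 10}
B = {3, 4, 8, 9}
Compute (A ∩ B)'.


U = {1, 2, 3, 4, 5, 6, 7, 8, 9, 10, 11}
A = {4, 7, 9, 10}, B = {3, 4, 8, 9}
A ∩ B = {4, 9}
(A ∩ B)' = U \ (A ∩ B) = {1, 2, 3, 5, 6, 7, 8, 10, 11}
Verification via A' ∪ B': A' = {1, 2, 3, 5, 6, 8, 11}, B' = {1, 2, 5, 6, 7, 10, 11}
A' ∪ B' = {1, 2, 3, 5, 6, 7, 8, 10, 11} ✓

{1, 2, 3, 5, 6, 7, 8, 10, 11}


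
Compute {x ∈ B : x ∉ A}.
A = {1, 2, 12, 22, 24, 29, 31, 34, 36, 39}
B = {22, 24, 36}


Set A = {1, 2, 12, 22, 24, 29, 31, 34, 36, 39}
Set B = {22, 24, 36}
Check each element of B against A:
22 ∈ A, 24 ∈ A, 36 ∈ A
Elements of B not in A: {}

{}


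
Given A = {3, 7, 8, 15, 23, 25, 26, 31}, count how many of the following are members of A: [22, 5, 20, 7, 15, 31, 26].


Set A = {3, 7, 8, 15, 23, 25, 26, 31}
Candidates: [22, 5, 20, 7, 15, 31, 26]
Check each candidate:
22 ∉ A, 5 ∉ A, 20 ∉ A, 7 ∈ A, 15 ∈ A, 31 ∈ A, 26 ∈ A
Count of candidates in A: 4

4


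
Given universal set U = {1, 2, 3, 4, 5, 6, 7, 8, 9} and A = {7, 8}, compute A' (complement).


Universal set U = {1, 2, 3, 4, 5, 6, 7, 8, 9}
Set A = {7, 8}
A' = U \ A = elements in U but not in A
Checking each element of U:
1 (not in A, include), 2 (not in A, include), 3 (not in A, include), 4 (not in A, include), 5 (not in A, include), 6 (not in A, include), 7 (in A, exclude), 8 (in A, exclude), 9 (not in A, include)
A' = {1, 2, 3, 4, 5, 6, 9}

{1, 2, 3, 4, 5, 6, 9}


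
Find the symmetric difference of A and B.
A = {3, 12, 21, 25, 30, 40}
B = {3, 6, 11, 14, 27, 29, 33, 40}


Set A = {3, 12, 21, 25, 30, 40}
Set B = {3, 6, 11, 14, 27, 29, 33, 40}
A △ B = (A \ B) ∪ (B \ A)
Elements in A but not B: {12, 21, 25, 30}
Elements in B but not A: {6, 11, 14, 27, 29, 33}
A △ B = {6, 11, 12, 14, 21, 25, 27, 29, 30, 33}

{6, 11, 12, 14, 21, 25, 27, 29, 30, 33}


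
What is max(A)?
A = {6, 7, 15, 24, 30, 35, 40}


Set A = {6, 7, 15, 24, 30, 35, 40}
Elements in ascending order: 6, 7, 15, 24, 30, 35, 40
The largest element is 40.

40


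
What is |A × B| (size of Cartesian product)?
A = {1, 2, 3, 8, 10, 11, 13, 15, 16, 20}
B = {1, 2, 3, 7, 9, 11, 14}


Set A = {1, 2, 3, 8, 10, 11, 13, 15, 16, 20} has 10 elements.
Set B = {1, 2, 3, 7, 9, 11, 14} has 7 elements.
|A × B| = |A| × |B| = 10 × 7 = 70

70


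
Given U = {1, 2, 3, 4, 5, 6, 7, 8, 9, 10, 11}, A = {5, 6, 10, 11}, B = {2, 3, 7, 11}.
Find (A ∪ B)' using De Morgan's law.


U = {1, 2, 3, 4, 5, 6, 7, 8, 9, 10, 11}
A = {5, 6, 10, 11}, B = {2, 3, 7, 11}
A ∪ B = {2, 3, 5, 6, 7, 10, 11}
(A ∪ B)' = U \ (A ∪ B) = {1, 4, 8, 9}
Verification via A' ∩ B': A' = {1, 2, 3, 4, 7, 8, 9}, B' = {1, 4, 5, 6, 8, 9, 10}
A' ∩ B' = {1, 4, 8, 9} ✓

{1, 4, 8, 9}


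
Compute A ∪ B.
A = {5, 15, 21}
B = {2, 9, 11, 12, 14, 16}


Set A = {5, 15, 21}
Set B = {2, 9, 11, 12, 14, 16}
A ∪ B includes all elements in either set.
Elements from A: {5, 15, 21}
Elements from B not already included: {2, 9, 11, 12, 14, 16}
A ∪ B = {2, 5, 9, 11, 12, 14, 15, 16, 21}

{2, 5, 9, 11, 12, 14, 15, 16, 21}


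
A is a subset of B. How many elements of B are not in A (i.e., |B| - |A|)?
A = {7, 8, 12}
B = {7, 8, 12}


Set A = {7, 8, 12}, |A| = 3
Set B = {7, 8, 12}, |B| = 3
Since A ⊆ B: B \ A = {}
|B| - |A| = 3 - 3 = 0

0


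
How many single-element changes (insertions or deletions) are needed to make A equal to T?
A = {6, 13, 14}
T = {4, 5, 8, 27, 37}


Set A = {6, 13, 14}
Set T = {4, 5, 8, 27, 37}
Elements to remove from A (in A, not in T): {6, 13, 14} → 3 removals
Elements to add to A (in T, not in A): {4, 5, 8, 27, 37} → 5 additions
Total edits = 3 + 5 = 8

8


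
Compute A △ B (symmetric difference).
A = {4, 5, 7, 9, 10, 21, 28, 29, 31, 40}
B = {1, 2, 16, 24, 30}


Set A = {4, 5, 7, 9, 10, 21, 28, 29, 31, 40}
Set B = {1, 2, 16, 24, 30}
A △ B = (A \ B) ∪ (B \ A)
Elements in A but not B: {4, 5, 7, 9, 10, 21, 28, 29, 31, 40}
Elements in B but not A: {1, 2, 16, 24, 30}
A △ B = {1, 2, 4, 5, 7, 9, 10, 16, 21, 24, 28, 29, 30, 31, 40}

{1, 2, 4, 5, 7, 9, 10, 16, 21, 24, 28, 29, 30, 31, 40}


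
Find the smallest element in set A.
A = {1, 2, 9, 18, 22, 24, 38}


Set A = {1, 2, 9, 18, 22, 24, 38}
Elements in ascending order: 1, 2, 9, 18, 22, 24, 38
The smallest element is 1.

1


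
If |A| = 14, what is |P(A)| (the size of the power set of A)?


The set has 14 elements.
The power set contains all possible subsets.
|P(A)| = 2^|A| = 2^14 = 16384

16384


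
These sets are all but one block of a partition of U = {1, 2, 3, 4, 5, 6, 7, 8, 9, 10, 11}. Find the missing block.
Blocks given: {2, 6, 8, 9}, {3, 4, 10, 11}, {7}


U = {1, 2, 3, 4, 5, 6, 7, 8, 9, 10, 11}
Shown blocks: {2, 6, 8, 9}, {3, 4, 10, 11}, {7}
A partition's blocks are pairwise disjoint and cover U, so the missing block = U \ (union of shown blocks).
Union of shown blocks: {2, 3, 4, 6, 7, 8, 9, 10, 11}
Missing block = U \ (union) = {1, 5}

{1, 5}


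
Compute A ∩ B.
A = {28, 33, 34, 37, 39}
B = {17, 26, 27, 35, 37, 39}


Set A = {28, 33, 34, 37, 39}
Set B = {17, 26, 27, 35, 37, 39}
A ∩ B includes only elements in both sets.
Check each element of A against B:
28 ✗, 33 ✗, 34 ✗, 37 ✓, 39 ✓
A ∩ B = {37, 39}

{37, 39}


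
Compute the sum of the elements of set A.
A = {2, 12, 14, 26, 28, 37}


Set A = {2, 12, 14, 26, 28, 37}
Sum = 2 + 12 + 14 + 26 + 28 + 37 = 119

119


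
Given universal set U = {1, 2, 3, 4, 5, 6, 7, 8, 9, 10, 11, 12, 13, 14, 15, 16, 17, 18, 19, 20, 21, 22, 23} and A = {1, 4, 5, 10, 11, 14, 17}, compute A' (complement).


Universal set U = {1, 2, 3, 4, 5, 6, 7, 8, 9, 10, 11, 12, 13, 14, 15, 16, 17, 18, 19, 20, 21, 22, 23}
Set A = {1, 4, 5, 10, 11, 14, 17}
A' = U \ A = elements in U but not in A
Checking each element of U:
1 (in A, exclude), 2 (not in A, include), 3 (not in A, include), 4 (in A, exclude), 5 (in A, exclude), 6 (not in A, include), 7 (not in A, include), 8 (not in A, include), 9 (not in A, include), 10 (in A, exclude), 11 (in A, exclude), 12 (not in A, include), 13 (not in A, include), 14 (in A, exclude), 15 (not in A, include), 16 (not in A, include), 17 (in A, exclude), 18 (not in A, include), 19 (not in A, include), 20 (not in A, include), 21 (not in A, include), 22 (not in A, include), 23 (not in A, include)
A' = {2, 3, 6, 7, 8, 9, 12, 13, 15, 16, 18, 19, 20, 21, 22, 23}

{2, 3, 6, 7, 8, 9, 12, 13, 15, 16, 18, 19, 20, 21, 22, 23}


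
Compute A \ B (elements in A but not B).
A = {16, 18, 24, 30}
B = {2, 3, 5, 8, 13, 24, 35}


Set A = {16, 18, 24, 30}
Set B = {2, 3, 5, 8, 13, 24, 35}
A \ B includes elements in A that are not in B.
Check each element of A:
16 (not in B, keep), 18 (not in B, keep), 24 (in B, remove), 30 (not in B, keep)
A \ B = {16, 18, 30}

{16, 18, 30}


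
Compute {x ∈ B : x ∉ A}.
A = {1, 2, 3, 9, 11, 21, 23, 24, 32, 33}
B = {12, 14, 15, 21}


Set A = {1, 2, 3, 9, 11, 21, 23, 24, 32, 33}
Set B = {12, 14, 15, 21}
Check each element of B against A:
12 ∉ A (include), 14 ∉ A (include), 15 ∉ A (include), 21 ∈ A
Elements of B not in A: {12, 14, 15}

{12, 14, 15}


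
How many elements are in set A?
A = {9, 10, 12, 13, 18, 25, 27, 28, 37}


Set A = {9, 10, 12, 13, 18, 25, 27, 28, 37}
Listing elements: 9, 10, 12, 13, 18, 25, 27, 28, 37
Counting: 9 elements
|A| = 9

9


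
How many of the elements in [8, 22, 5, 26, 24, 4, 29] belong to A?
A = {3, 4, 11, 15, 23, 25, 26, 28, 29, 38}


Set A = {3, 4, 11, 15, 23, 25, 26, 28, 29, 38}
Candidates: [8, 22, 5, 26, 24, 4, 29]
Check each candidate:
8 ∉ A, 22 ∉ A, 5 ∉ A, 26 ∈ A, 24 ∉ A, 4 ∈ A, 29 ∈ A
Count of candidates in A: 3

3
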